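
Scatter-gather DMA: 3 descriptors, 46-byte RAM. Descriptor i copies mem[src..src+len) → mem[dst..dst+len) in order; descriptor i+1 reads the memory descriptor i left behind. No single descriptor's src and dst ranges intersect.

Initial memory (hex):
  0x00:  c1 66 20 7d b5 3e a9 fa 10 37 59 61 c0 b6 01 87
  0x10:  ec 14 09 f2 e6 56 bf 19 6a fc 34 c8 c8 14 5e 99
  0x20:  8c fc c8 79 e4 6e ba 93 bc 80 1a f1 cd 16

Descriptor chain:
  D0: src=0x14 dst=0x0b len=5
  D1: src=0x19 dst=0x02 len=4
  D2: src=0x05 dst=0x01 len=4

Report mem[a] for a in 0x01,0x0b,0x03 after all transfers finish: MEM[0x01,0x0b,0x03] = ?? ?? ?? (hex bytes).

D0: mem[0x0b..0x0f] <- [e6 56 bf 19 6a]
D1: mem[0x02..0x05] <- [fc 34 c8 c8]
D2: mem[0x01..0x04] <- [c8 a9 fa 10]
query mem[0x01]=0xc8, mem[0x0b]=0xe6, mem[0x03]=0xfa

MEM[0x01,0x0b,0x03] = c8 e6 fa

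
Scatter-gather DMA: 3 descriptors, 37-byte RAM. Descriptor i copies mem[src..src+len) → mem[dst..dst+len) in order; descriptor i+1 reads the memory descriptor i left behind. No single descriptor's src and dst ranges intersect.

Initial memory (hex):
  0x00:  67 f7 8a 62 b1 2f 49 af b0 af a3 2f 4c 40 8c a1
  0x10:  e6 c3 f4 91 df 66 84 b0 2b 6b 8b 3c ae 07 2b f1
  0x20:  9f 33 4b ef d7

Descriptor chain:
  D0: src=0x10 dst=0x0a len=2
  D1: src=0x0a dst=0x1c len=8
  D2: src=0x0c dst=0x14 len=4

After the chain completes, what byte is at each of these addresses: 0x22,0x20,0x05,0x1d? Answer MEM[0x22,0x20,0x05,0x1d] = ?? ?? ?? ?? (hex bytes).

MEM[0x22,0x20,0x05,0x1d] = e6 8c 2f c3

D0: mem[0x0a..0x0b] <- [e6 c3]
D1: mem[0x1c..0x23] <- [e6 c3 4c 40 8c a1 e6 c3]
D2: mem[0x14..0x17] <- [4c 40 8c a1]
query mem[0x22]=0xe6, mem[0x20]=0x8c, mem[0x05]=0x2f, mem[0x1d]=0xc3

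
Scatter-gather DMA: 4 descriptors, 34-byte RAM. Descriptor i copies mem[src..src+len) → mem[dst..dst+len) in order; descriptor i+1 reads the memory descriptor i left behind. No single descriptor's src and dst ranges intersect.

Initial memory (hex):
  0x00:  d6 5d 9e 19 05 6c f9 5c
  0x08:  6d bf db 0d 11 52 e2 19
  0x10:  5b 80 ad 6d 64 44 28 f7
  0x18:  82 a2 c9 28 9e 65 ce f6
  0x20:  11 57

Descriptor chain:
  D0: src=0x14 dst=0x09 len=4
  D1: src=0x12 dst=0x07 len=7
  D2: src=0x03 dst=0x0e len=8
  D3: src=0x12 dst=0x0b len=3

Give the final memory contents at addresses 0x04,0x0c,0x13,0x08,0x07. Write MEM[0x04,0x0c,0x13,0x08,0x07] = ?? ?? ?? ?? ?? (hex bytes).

MEM[0x04,0x0c,0x13,0x08,0x07] = 05 6d 6d 6d ad

#0 dst[0x09+4] := {0x64,0x44,0x28,0xf7}
#1 dst[0x07+7] := {0xad,0x6d,0x64,0x44,0x28,0xf7,0x82}
#2 dst[0x0e+8] := {0x19,0x05,0x6c,0xf9,0xad,0x6d,0x64,0x44}
#3 dst[0x0b+3] := {0xad,0x6d,0x64}
query mem[0x04]=0x05, mem[0x0c]=0x6d, mem[0x13]=0x6d, mem[0x08]=0x6d, mem[0x07]=0xad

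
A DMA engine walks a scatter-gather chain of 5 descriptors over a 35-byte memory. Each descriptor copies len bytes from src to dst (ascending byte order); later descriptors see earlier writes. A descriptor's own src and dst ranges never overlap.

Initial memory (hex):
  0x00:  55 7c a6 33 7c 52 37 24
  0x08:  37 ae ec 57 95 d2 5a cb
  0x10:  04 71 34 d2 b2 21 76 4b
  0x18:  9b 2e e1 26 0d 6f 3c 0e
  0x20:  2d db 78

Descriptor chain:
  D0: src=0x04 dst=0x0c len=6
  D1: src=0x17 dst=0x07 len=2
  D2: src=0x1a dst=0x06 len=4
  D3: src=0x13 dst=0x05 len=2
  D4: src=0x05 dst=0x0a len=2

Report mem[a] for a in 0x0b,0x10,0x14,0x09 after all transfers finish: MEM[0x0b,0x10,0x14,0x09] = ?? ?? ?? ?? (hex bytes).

#0 dst[0x0c+6] := {0x7c,0x52,0x37,0x24,0x37,0xae}
#1 dst[0x07+2] := {0x4b,0x9b}
#2 dst[0x06+4] := {0xe1,0x26,0x0d,0x6f}
#3 dst[0x05+2] := {0xd2,0xb2}
#4 dst[0x0a+2] := {0xd2,0xb2}
query mem[0x0b]=0xb2, mem[0x10]=0x37, mem[0x14]=0xb2, mem[0x09]=0x6f

MEM[0x0b,0x10,0x14,0x09] = b2 37 b2 6f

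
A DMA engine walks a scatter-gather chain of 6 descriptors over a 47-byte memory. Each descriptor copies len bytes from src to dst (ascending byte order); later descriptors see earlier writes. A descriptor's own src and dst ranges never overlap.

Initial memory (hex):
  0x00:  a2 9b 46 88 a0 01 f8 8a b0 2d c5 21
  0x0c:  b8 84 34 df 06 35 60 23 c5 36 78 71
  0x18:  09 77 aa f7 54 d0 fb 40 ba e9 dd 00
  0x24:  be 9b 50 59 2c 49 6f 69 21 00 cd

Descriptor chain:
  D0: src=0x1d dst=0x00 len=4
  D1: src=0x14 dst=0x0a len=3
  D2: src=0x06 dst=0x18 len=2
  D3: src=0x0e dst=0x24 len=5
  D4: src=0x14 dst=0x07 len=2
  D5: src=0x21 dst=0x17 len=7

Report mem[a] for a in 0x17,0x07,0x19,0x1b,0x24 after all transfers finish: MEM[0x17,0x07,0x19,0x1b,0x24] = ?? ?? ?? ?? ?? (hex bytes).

MEM[0x17,0x07,0x19,0x1b,0x24] = e9 c5 00 df 34

[0] 0x1d->0x00 len=4 : d0 fb 40 ba
[1] 0x14->0x0a len=3 : c5 36 78
[2] 0x06->0x18 len=2 : f8 8a
[3] 0x0e->0x24 len=5 : 34 df 06 35 60
[4] 0x14->0x07 len=2 : c5 36
[5] 0x21->0x17 len=7 : e9 dd 00 34 df 06 35
query mem[0x17]=0xe9, mem[0x07]=0xc5, mem[0x19]=0x00, mem[0x1b]=0xdf, mem[0x24]=0x34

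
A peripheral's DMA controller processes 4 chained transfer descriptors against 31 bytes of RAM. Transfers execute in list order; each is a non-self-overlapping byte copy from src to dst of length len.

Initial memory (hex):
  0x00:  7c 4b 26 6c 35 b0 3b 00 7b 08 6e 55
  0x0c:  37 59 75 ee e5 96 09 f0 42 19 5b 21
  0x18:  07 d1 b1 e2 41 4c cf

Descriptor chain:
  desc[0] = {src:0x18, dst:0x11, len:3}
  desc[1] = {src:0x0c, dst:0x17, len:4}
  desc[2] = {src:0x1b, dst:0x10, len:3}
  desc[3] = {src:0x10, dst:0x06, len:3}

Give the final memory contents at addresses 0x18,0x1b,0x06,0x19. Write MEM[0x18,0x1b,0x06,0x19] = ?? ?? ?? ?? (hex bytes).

#0 dst[0x11+3] := {0x07,0xd1,0xb1}
#1 dst[0x17+4] := {0x37,0x59,0x75,0xee}
#2 dst[0x10+3] := {0xe2,0x41,0x4c}
#3 dst[0x06+3] := {0xe2,0x41,0x4c}
query mem[0x18]=0x59, mem[0x1b]=0xe2, mem[0x06]=0xe2, mem[0x19]=0x75

MEM[0x18,0x1b,0x06,0x19] = 59 e2 e2 75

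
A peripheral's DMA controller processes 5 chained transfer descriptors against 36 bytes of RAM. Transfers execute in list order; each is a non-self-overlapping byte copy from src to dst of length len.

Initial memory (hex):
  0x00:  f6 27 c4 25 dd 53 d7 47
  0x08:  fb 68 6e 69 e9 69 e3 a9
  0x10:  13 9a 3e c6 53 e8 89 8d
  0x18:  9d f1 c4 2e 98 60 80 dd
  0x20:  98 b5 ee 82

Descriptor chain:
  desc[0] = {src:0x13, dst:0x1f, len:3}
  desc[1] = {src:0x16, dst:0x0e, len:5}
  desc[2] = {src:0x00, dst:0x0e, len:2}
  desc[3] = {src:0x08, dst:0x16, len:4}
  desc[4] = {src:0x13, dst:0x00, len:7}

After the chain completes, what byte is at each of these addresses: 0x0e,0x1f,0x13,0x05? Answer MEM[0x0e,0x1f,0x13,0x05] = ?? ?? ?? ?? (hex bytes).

MEM[0x0e,0x1f,0x13,0x05] = f6 c6 c6 6e

  after D0: wrote 3B at 0x1f = c653e8
  after D1: wrote 5B at 0x0e = 898d9df1c4
  after D2: wrote 2B at 0x0e = f627
  after D3: wrote 4B at 0x16 = fb686e69
  after D4: wrote 7B at 0x00 = c653e8fb686e69
query mem[0x0e]=0xf6, mem[0x1f]=0xc6, mem[0x13]=0xc6, mem[0x05]=0x6e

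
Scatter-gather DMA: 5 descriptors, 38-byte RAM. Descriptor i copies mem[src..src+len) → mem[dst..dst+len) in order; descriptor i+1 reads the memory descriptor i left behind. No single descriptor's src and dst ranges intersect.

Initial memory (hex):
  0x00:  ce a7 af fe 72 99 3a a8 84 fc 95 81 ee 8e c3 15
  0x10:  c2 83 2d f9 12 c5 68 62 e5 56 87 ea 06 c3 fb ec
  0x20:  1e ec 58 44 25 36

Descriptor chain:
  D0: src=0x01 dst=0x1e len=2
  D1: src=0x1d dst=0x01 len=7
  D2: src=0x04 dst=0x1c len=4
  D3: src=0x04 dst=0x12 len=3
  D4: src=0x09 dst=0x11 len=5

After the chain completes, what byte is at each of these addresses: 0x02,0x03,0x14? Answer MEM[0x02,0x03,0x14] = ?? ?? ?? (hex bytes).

#0 dst[0x1e+2] := {0xa7,0xaf}
#1 dst[0x01+7] := {0xc3,0xa7,0xaf,0x1e,0xec,0x58,0x44}
#2 dst[0x1c+4] := {0x1e,0xec,0x58,0x44}
#3 dst[0x12+3] := {0x1e,0xec,0x58}
#4 dst[0x11+5] := {0xfc,0x95,0x81,0xee,0x8e}
query mem[0x02]=0xa7, mem[0x03]=0xaf, mem[0x14]=0xee

MEM[0x02,0x03,0x14] = a7 af ee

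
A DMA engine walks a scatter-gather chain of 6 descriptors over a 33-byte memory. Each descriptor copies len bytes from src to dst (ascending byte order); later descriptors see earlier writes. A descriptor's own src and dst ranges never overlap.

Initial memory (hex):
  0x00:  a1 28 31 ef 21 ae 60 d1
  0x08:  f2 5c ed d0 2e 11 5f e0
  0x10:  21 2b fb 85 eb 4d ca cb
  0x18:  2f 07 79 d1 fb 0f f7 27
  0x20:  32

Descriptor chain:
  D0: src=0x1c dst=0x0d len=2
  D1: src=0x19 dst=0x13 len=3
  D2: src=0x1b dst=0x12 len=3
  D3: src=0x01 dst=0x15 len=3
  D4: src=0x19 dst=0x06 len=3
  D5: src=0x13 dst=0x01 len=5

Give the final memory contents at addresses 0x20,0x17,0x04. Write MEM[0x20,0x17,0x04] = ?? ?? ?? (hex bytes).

[0] 0x1c->0x0d len=2 : fb 0f
[1] 0x19->0x13 len=3 : 07 79 d1
[2] 0x1b->0x12 len=3 : d1 fb 0f
[3] 0x01->0x15 len=3 : 28 31 ef
[4] 0x19->0x06 len=3 : 07 79 d1
[5] 0x13->0x01 len=5 : fb 0f 28 31 ef
query mem[0x20]=0x32, mem[0x17]=0xef, mem[0x04]=0x31

MEM[0x20,0x17,0x04] = 32 ef 31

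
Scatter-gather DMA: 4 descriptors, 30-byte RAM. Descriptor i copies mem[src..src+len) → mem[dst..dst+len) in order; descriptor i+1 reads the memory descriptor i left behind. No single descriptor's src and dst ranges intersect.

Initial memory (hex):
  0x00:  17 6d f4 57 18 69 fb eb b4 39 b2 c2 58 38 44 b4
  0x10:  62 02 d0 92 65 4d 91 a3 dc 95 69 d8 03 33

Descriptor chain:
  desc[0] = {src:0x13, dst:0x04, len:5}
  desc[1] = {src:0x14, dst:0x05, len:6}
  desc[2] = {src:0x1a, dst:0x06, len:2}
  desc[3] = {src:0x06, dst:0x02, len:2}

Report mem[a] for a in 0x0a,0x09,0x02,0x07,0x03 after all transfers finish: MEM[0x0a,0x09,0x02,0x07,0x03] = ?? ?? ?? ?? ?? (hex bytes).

MEM[0x0a,0x09,0x02,0x07,0x03] = 95 dc 69 d8 d8

[0] 0x13->0x04 len=5 : 92 65 4d 91 a3
[1] 0x14->0x05 len=6 : 65 4d 91 a3 dc 95
[2] 0x1a->0x06 len=2 : 69 d8
[3] 0x06->0x02 len=2 : 69 d8
query mem[0x0a]=0x95, mem[0x09]=0xdc, mem[0x02]=0x69, mem[0x07]=0xd8, mem[0x03]=0xd8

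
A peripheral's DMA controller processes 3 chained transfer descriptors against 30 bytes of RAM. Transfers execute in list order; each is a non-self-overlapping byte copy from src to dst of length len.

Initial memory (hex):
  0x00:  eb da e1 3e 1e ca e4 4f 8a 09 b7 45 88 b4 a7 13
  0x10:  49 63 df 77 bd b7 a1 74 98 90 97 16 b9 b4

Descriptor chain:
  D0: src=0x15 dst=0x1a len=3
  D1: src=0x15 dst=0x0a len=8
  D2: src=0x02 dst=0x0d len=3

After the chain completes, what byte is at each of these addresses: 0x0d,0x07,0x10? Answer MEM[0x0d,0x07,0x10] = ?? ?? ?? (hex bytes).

  after D0: wrote 3B at 0x1a = b7a174
  after D1: wrote 8B at 0x0a = b7a1749890b7a174
  after D2: wrote 3B at 0x0d = e13e1e
query mem[0x0d]=0xe1, mem[0x07]=0x4f, mem[0x10]=0xa1

MEM[0x0d,0x07,0x10] = e1 4f a1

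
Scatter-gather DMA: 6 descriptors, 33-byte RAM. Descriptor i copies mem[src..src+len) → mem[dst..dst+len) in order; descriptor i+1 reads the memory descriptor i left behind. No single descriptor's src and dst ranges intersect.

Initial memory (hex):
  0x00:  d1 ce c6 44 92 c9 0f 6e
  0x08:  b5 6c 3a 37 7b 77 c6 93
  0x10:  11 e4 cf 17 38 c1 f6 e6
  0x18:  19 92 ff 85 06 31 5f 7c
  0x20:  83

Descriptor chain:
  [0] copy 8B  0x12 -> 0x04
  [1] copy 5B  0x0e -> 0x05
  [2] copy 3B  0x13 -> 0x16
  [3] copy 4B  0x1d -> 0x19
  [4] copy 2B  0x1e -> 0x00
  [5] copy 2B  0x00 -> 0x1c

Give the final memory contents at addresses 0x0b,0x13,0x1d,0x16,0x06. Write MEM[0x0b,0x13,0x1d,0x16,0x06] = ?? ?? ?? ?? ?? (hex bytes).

MEM[0x0b,0x13,0x1d,0x16,0x06] = 92 17 7c 17 93

#0 dst[0x04+8] := {0xcf,0x17,0x38,0xc1,0xf6,0xe6,0x19,0x92}
#1 dst[0x05+5] := {0xc6,0x93,0x11,0xe4,0xcf}
#2 dst[0x16+3] := {0x17,0x38,0xc1}
#3 dst[0x19+4] := {0x31,0x5f,0x7c,0x83}
#4 dst[0x00+2] := {0x5f,0x7c}
#5 dst[0x1c+2] := {0x5f,0x7c}
query mem[0x0b]=0x92, mem[0x13]=0x17, mem[0x1d]=0x7c, mem[0x16]=0x17, mem[0x06]=0x93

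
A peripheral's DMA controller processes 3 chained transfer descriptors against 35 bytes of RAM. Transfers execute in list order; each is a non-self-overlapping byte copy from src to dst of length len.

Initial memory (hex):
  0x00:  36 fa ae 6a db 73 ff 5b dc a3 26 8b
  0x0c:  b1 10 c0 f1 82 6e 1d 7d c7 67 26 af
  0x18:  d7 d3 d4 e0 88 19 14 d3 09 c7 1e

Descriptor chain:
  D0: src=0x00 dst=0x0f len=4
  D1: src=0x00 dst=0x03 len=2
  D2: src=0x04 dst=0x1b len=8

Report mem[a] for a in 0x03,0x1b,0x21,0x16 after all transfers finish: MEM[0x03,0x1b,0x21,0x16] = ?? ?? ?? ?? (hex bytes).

MEM[0x03,0x1b,0x21,0x16] = 36 fa 26 26

  after D0: wrote 4B at 0x0f = 36faae6a
  after D1: wrote 2B at 0x03 = 36fa
  after D2: wrote 8B at 0x1b = fa73ff5bdca3268b
query mem[0x03]=0x36, mem[0x1b]=0xfa, mem[0x21]=0x26, mem[0x16]=0x26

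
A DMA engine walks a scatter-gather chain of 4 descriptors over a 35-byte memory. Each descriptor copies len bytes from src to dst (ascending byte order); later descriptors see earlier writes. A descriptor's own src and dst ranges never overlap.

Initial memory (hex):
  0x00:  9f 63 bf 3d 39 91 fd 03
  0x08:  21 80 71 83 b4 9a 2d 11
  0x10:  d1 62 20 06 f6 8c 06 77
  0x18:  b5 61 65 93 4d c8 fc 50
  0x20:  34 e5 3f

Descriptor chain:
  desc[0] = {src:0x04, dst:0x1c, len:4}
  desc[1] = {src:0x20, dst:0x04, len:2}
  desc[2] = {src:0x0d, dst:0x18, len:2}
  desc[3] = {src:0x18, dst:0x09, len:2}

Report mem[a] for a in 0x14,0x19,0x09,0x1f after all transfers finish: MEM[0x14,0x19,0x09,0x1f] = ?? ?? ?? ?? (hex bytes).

MEM[0x14,0x19,0x09,0x1f] = f6 2d 9a 03

  after D0: wrote 4B at 0x1c = 3991fd03
  after D1: wrote 2B at 0x04 = 34e5
  after D2: wrote 2B at 0x18 = 9a2d
  after D3: wrote 2B at 0x09 = 9a2d
query mem[0x14]=0xf6, mem[0x19]=0x2d, mem[0x09]=0x9a, mem[0x1f]=0x03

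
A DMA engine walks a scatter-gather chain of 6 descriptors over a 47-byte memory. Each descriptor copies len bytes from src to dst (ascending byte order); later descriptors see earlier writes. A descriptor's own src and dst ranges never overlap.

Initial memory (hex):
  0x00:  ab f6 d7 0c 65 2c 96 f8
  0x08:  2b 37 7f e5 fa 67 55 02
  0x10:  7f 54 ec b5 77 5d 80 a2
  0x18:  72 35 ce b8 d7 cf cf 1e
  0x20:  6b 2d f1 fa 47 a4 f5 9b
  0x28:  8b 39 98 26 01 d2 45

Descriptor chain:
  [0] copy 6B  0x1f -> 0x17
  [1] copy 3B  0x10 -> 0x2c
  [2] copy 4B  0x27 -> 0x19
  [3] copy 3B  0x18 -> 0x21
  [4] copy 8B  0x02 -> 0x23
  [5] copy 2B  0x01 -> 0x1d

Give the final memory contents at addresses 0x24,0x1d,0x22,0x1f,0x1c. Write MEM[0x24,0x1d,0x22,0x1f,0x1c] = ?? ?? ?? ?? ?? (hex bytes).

#0 dst[0x17+6] := {0x1e,0x6b,0x2d,0xf1,0xfa,0x47}
#1 dst[0x2c+3] := {0x7f,0x54,0xec}
#2 dst[0x19+4] := {0x9b,0x8b,0x39,0x98}
#3 dst[0x21+3] := {0x6b,0x9b,0x8b}
#4 dst[0x23+8] := {0xd7,0x0c,0x65,0x2c,0x96,0xf8,0x2b,0x37}
#5 dst[0x1d+2] := {0xf6,0xd7}
query mem[0x24]=0x0c, mem[0x1d]=0xf6, mem[0x22]=0x9b, mem[0x1f]=0x1e, mem[0x1c]=0x98

MEM[0x24,0x1d,0x22,0x1f,0x1c] = 0c f6 9b 1e 98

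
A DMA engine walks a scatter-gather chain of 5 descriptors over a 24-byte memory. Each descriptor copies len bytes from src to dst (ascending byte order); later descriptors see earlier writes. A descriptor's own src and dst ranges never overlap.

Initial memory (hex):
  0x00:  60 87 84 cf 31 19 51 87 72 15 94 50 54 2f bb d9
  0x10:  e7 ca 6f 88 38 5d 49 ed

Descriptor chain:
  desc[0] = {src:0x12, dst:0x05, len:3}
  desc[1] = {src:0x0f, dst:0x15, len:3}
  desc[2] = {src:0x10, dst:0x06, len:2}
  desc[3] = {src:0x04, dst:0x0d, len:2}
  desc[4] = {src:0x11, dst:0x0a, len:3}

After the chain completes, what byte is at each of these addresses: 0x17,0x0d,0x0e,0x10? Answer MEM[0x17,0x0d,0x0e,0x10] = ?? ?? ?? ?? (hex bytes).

D0: mem[0x05..0x07] <- [6f 88 38]
D1: mem[0x15..0x17] <- [d9 e7 ca]
D2: mem[0x06..0x07] <- [e7 ca]
D3: mem[0x0d..0x0e] <- [31 6f]
D4: mem[0x0a..0x0c] <- [ca 6f 88]
query mem[0x17]=0xca, mem[0x0d]=0x31, mem[0x0e]=0x6f, mem[0x10]=0xe7

MEM[0x17,0x0d,0x0e,0x10] = ca 31 6f e7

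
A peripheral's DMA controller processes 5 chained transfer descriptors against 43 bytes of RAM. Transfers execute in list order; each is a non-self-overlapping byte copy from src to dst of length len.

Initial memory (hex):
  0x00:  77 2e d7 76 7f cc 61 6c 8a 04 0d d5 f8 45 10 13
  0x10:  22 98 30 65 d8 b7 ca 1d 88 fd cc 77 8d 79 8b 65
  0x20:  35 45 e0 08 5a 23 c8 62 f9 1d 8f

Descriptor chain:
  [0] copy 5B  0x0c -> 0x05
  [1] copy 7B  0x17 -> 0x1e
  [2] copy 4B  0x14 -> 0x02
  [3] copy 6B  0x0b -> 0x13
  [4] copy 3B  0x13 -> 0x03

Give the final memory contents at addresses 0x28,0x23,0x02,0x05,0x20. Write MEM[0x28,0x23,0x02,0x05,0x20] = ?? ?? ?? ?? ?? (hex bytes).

[0] 0x0c->0x05 len=5 : f8 45 10 13 22
[1] 0x17->0x1e len=7 : 1d 88 fd cc 77 8d 79
[2] 0x14->0x02 len=4 : d8 b7 ca 1d
[3] 0x0b->0x13 len=6 : d5 f8 45 10 13 22
[4] 0x13->0x03 len=3 : d5 f8 45
query mem[0x28]=0xf9, mem[0x23]=0x8d, mem[0x02]=0xd8, mem[0x05]=0x45, mem[0x20]=0xfd

MEM[0x28,0x23,0x02,0x05,0x20] = f9 8d d8 45 fd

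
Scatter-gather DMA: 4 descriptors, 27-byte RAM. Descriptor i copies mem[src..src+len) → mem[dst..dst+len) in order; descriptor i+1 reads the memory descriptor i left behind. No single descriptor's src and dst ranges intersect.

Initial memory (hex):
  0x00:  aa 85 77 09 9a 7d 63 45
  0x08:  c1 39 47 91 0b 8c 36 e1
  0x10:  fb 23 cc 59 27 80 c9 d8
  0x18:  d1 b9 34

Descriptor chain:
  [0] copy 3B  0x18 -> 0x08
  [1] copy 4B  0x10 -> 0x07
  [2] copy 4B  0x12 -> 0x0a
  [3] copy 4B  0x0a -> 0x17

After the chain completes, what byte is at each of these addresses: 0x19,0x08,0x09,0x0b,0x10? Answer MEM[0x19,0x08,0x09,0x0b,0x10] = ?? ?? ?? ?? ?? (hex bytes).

#0 dst[0x08+3] := {0xd1,0xb9,0x34}
#1 dst[0x07+4] := {0xfb,0x23,0xcc,0x59}
#2 dst[0x0a+4] := {0xcc,0x59,0x27,0x80}
#3 dst[0x17+4] := {0xcc,0x59,0x27,0x80}
query mem[0x19]=0x27, mem[0x08]=0x23, mem[0x09]=0xcc, mem[0x0b]=0x59, mem[0x10]=0xfb

MEM[0x19,0x08,0x09,0x0b,0x10] = 27 23 cc 59 fb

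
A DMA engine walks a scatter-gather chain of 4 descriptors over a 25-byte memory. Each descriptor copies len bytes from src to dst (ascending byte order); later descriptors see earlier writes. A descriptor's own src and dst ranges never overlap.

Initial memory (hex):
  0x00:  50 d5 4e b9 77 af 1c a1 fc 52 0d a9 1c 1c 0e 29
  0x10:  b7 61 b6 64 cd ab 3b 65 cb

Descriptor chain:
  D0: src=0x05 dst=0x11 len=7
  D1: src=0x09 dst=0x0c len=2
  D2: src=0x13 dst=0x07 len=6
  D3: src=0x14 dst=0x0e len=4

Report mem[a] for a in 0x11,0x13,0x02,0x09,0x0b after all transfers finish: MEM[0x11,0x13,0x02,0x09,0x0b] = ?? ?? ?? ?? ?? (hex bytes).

MEM[0x11,0x13,0x02,0x09,0x0b] = a9 a1 4e 52 a9

  after D0: wrote 7B at 0x11 = af1ca1fc520da9
  after D1: wrote 2B at 0x0c = 520d
  after D2: wrote 6B at 0x07 = a1fc520da9cb
  after D3: wrote 4B at 0x0e = fc520da9
query mem[0x11]=0xa9, mem[0x13]=0xa1, mem[0x02]=0x4e, mem[0x09]=0x52, mem[0x0b]=0xa9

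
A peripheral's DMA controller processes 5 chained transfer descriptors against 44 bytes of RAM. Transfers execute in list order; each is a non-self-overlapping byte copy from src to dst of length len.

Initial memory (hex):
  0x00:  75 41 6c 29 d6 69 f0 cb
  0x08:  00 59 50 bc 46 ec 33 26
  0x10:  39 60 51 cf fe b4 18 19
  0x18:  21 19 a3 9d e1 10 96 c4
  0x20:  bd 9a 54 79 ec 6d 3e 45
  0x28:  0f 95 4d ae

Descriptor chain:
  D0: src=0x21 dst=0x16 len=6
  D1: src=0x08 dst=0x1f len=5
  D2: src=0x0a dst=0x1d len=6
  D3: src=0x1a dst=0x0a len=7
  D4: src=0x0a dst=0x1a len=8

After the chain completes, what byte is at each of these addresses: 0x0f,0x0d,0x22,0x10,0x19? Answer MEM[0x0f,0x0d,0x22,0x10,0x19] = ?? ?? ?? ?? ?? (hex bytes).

MEM[0x0f,0x0d,0x22,0x10,0x19] = 46 50 26 ec ec

#0 dst[0x16+6] := {0x9a,0x54,0x79,0xec,0x6d,0x3e}
#1 dst[0x1f+5] := {0x00,0x59,0x50,0xbc,0x46}
#2 dst[0x1d+6] := {0x50,0xbc,0x46,0xec,0x33,0x26}
#3 dst[0x0a+7] := {0x6d,0x3e,0xe1,0x50,0xbc,0x46,0xec}
#4 dst[0x1a+8] := {0x6d,0x3e,0xe1,0x50,0xbc,0x46,0xec,0x60}
query mem[0x0f]=0x46, mem[0x0d]=0x50, mem[0x22]=0x26, mem[0x10]=0xec, mem[0x19]=0xec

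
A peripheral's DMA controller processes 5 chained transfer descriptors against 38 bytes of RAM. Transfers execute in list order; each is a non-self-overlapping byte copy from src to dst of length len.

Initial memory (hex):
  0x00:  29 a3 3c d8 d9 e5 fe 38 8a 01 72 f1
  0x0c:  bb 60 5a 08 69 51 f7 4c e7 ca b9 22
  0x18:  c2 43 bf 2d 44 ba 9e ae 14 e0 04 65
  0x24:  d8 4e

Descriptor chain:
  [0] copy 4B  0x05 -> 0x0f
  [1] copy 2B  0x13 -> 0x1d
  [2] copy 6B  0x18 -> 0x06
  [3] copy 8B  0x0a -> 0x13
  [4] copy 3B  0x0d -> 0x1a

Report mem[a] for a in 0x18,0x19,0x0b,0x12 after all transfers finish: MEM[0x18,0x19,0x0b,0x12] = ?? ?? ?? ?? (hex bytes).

MEM[0x18,0x19,0x0b,0x12] = e5 fe 4c 8a

  after D0: wrote 4B at 0x0f = e5fe388a
  after D1: wrote 2B at 0x1d = 4ce7
  after D2: wrote 6B at 0x06 = c243bf2d444c
  after D3: wrote 8B at 0x13 = 444cbb605ae5fe38
  after D4: wrote 3B at 0x1a = 605ae5
query mem[0x18]=0xe5, mem[0x19]=0xfe, mem[0x0b]=0x4c, mem[0x12]=0x8a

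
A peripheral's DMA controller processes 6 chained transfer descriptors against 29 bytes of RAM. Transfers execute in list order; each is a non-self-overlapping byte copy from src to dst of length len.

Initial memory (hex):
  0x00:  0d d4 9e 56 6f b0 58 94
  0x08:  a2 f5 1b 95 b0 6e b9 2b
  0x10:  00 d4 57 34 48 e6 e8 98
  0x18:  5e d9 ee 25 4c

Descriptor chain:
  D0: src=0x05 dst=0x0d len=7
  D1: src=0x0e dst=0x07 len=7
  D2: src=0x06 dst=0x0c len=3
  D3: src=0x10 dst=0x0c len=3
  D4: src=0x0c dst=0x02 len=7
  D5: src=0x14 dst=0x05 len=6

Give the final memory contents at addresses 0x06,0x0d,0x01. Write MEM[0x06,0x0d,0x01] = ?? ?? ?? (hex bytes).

MEM[0x06,0x0d,0x01] = e6 f5 d4

#0 dst[0x0d+7] := {0xb0,0x58,0x94,0xa2,0xf5,0x1b,0x95}
#1 dst[0x07+7] := {0x58,0x94,0xa2,0xf5,0x1b,0x95,0x48}
#2 dst[0x0c+3] := {0x58,0x58,0x94}
#3 dst[0x0c+3] := {0xa2,0xf5,0x1b}
#4 dst[0x02+7] := {0xa2,0xf5,0x1b,0x94,0xa2,0xf5,0x1b}
#5 dst[0x05+6] := {0x48,0xe6,0xe8,0x98,0x5e,0xd9}
query mem[0x06]=0xe6, mem[0x0d]=0xf5, mem[0x01]=0xd4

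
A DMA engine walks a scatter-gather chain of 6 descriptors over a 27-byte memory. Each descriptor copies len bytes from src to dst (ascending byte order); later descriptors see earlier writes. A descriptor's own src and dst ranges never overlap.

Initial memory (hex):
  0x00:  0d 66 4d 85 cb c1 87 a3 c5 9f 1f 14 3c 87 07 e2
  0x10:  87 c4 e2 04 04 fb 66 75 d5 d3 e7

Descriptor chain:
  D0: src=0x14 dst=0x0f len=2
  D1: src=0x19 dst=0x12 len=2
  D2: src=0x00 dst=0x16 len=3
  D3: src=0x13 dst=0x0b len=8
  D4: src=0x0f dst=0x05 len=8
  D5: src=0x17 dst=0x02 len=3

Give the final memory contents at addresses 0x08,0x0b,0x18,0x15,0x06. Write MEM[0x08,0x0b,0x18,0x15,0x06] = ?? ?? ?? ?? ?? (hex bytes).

#0 dst[0x0f+2] := {0x04,0xfb}
#1 dst[0x12+2] := {0xd3,0xe7}
#2 dst[0x16+3] := {0x0d,0x66,0x4d}
#3 dst[0x0b+8] := {0xe7,0x04,0xfb,0x0d,0x66,0x4d,0xd3,0xe7}
#4 dst[0x05+8] := {0x66,0x4d,0xd3,0xe7,0xe7,0x04,0xfb,0x0d}
#5 dst[0x02+3] := {0x66,0x4d,0xd3}
query mem[0x08]=0xe7, mem[0x0b]=0xfb, mem[0x18]=0x4d, mem[0x15]=0xfb, mem[0x06]=0x4d

MEM[0x08,0x0b,0x18,0x15,0x06] = e7 fb 4d fb 4d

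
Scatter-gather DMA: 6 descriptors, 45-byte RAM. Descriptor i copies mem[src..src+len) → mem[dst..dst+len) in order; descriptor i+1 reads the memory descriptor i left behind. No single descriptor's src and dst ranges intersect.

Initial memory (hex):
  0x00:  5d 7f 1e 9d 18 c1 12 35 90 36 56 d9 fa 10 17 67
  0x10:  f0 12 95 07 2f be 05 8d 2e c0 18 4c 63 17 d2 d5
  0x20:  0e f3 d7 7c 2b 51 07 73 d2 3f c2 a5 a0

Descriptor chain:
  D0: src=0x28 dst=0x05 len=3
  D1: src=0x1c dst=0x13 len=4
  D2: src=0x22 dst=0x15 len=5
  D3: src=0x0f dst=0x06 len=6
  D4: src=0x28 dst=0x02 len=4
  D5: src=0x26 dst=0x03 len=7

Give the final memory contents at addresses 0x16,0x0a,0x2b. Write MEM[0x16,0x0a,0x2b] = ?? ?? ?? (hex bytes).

MEM[0x16,0x0a,0x2b] = 7c 63 a5

[0] 0x28->0x05 len=3 : d2 3f c2
[1] 0x1c->0x13 len=4 : 63 17 d2 d5
[2] 0x22->0x15 len=5 : d7 7c 2b 51 07
[3] 0x0f->0x06 len=6 : 67 f0 12 95 63 17
[4] 0x28->0x02 len=4 : d2 3f c2 a5
[5] 0x26->0x03 len=7 : 07 73 d2 3f c2 a5 a0
query mem[0x16]=0x7c, mem[0x0a]=0x63, mem[0x2b]=0xa5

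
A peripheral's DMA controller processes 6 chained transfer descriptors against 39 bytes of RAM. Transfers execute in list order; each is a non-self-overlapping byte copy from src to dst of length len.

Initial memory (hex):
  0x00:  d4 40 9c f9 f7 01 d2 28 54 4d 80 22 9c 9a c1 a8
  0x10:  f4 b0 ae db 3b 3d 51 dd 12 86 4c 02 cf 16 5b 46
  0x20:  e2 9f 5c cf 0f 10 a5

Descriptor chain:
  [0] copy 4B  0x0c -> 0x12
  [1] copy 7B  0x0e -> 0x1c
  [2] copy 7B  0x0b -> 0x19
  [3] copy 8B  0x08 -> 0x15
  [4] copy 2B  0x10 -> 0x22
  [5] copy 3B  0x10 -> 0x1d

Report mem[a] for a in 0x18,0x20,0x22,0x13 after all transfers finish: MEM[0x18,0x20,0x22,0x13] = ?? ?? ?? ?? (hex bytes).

MEM[0x18,0x20,0x22,0x13] = 22 9c f4 9a

  after D0: wrote 4B at 0x12 = 9c9ac1a8
  after D1: wrote 7B at 0x1c = c1a8f4b09c9ac1
  after D2: wrote 7B at 0x19 = 229c9ac1a8f4b0
  after D3: wrote 8B at 0x15 = 544d80229c9ac1a8
  after D4: wrote 2B at 0x22 = f4b0
  after D5: wrote 3B at 0x1d = f4b09c
query mem[0x18]=0x22, mem[0x20]=0x9c, mem[0x22]=0xf4, mem[0x13]=0x9a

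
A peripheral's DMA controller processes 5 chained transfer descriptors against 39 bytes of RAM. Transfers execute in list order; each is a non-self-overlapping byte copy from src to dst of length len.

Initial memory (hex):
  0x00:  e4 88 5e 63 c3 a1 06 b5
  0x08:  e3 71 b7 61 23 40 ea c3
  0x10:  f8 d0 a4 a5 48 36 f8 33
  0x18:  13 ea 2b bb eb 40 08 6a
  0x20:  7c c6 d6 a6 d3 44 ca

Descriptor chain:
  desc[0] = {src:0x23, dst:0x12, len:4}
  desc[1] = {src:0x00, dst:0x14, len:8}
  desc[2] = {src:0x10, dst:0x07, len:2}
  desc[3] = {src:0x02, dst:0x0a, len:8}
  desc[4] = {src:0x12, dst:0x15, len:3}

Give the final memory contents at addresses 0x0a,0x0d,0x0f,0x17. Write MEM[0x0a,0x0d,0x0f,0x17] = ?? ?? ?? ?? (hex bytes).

#0 dst[0x12+4] := {0xa6,0xd3,0x44,0xca}
#1 dst[0x14+8] := {0xe4,0x88,0x5e,0x63,0xc3,0xa1,0x06,0xb5}
#2 dst[0x07+2] := {0xf8,0xd0}
#3 dst[0x0a+8] := {0x5e,0x63,0xc3,0xa1,0x06,0xf8,0xd0,0x71}
#4 dst[0x15+3] := {0xa6,0xd3,0xe4}
query mem[0x0a]=0x5e, mem[0x0d]=0xa1, mem[0x0f]=0xf8, mem[0x17]=0xe4

MEM[0x0a,0x0d,0x0f,0x17] = 5e a1 f8 e4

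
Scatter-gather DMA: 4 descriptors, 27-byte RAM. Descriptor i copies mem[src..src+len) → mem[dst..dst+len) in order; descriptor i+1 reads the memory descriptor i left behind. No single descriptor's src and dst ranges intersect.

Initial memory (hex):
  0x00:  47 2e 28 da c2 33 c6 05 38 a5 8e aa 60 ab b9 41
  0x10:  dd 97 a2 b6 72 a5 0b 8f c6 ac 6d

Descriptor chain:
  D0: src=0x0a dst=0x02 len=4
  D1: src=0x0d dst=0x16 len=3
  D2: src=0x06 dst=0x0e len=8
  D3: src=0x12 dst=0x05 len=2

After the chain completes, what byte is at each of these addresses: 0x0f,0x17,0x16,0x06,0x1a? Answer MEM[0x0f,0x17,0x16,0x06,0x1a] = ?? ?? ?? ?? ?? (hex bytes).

MEM[0x0f,0x17,0x16,0x06,0x1a] = 05 b9 ab aa 6d

  after D0: wrote 4B at 0x02 = 8eaa60ab
  after D1: wrote 3B at 0x16 = abb941
  after D2: wrote 8B at 0x0e = c60538a58eaa60ab
  after D3: wrote 2B at 0x05 = 8eaa
query mem[0x0f]=0x05, mem[0x17]=0xb9, mem[0x16]=0xab, mem[0x06]=0xaa, mem[0x1a]=0x6d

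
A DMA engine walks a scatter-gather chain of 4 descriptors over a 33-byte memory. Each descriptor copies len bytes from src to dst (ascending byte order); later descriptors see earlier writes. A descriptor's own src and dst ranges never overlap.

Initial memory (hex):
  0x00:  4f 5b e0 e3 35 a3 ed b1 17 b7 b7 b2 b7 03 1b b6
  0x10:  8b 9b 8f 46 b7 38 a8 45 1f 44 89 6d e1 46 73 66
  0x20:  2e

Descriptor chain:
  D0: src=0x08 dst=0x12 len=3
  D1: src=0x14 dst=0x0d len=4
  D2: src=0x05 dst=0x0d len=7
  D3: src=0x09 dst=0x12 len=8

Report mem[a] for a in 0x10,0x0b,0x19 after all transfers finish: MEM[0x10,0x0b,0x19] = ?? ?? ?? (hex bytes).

MEM[0x10,0x0b,0x19] = 17 b2 17

#0 dst[0x12+3] := {0x17,0xb7,0xb7}
#1 dst[0x0d+4] := {0xb7,0x38,0xa8,0x45}
#2 dst[0x0d+7] := {0xa3,0xed,0xb1,0x17,0xb7,0xb7,0xb2}
#3 dst[0x12+8] := {0xb7,0xb7,0xb2,0xb7,0xa3,0xed,0xb1,0x17}
query mem[0x10]=0x17, mem[0x0b]=0xb2, mem[0x19]=0x17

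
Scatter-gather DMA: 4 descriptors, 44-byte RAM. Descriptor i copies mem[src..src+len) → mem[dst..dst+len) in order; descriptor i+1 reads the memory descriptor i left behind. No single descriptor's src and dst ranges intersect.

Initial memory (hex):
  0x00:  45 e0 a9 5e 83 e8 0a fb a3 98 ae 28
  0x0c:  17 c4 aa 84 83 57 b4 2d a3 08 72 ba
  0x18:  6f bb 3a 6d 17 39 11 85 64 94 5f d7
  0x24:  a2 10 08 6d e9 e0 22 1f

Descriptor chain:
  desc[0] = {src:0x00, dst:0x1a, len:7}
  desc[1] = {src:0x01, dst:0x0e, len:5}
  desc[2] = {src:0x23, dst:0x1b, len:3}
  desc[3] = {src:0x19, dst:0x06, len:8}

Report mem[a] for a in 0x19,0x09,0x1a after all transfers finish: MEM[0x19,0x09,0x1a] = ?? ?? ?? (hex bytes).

MEM[0x19,0x09,0x1a] = bb a2 45

[0] 0x00->0x1a len=7 : 45 e0 a9 5e 83 e8 0a
[1] 0x01->0x0e len=5 : e0 a9 5e 83 e8
[2] 0x23->0x1b len=3 : d7 a2 10
[3] 0x19->0x06 len=8 : bb 45 d7 a2 10 83 e8 0a
query mem[0x19]=0xbb, mem[0x09]=0xa2, mem[0x1a]=0x45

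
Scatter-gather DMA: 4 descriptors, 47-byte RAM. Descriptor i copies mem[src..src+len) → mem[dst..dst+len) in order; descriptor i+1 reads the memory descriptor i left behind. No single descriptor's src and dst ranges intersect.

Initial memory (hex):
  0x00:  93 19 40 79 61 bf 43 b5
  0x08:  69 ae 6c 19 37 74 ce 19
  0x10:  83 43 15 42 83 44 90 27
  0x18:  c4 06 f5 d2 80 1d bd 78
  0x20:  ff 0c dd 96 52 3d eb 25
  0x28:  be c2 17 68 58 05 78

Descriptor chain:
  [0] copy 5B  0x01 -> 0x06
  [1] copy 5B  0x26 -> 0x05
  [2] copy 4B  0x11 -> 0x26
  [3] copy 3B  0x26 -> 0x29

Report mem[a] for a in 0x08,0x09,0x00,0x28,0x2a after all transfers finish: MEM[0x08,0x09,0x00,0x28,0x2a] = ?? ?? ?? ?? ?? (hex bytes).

  after D0: wrote 5B at 0x06 = 19407961bf
  after D1: wrote 5B at 0x05 = eb25bec217
  after D2: wrote 4B at 0x26 = 43154283
  after D3: wrote 3B at 0x29 = 431542
query mem[0x08]=0xc2, mem[0x09]=0x17, mem[0x00]=0x93, mem[0x28]=0x42, mem[0x2a]=0x15

MEM[0x08,0x09,0x00,0x28,0x2a] = c2 17 93 42 15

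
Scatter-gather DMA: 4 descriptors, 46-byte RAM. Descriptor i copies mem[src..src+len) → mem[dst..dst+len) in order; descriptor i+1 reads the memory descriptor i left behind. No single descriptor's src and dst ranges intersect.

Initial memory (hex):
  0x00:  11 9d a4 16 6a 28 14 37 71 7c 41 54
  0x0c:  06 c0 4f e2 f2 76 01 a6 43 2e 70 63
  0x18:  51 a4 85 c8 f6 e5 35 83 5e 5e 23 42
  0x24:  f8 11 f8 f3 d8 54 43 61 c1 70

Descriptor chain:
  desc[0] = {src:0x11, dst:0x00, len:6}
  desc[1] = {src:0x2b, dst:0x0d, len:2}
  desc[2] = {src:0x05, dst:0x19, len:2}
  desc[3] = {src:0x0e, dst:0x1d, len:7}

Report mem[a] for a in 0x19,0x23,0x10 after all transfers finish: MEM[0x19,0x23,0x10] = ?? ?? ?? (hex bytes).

MEM[0x19,0x23,0x10] = 70 43 f2

  after D0: wrote 6B at 0x00 = 7601a6432e70
  after D1: wrote 2B at 0x0d = 61c1
  after D2: wrote 2B at 0x19 = 7014
  after D3: wrote 7B at 0x1d = c1e2f27601a643
query mem[0x19]=0x70, mem[0x23]=0x43, mem[0x10]=0xf2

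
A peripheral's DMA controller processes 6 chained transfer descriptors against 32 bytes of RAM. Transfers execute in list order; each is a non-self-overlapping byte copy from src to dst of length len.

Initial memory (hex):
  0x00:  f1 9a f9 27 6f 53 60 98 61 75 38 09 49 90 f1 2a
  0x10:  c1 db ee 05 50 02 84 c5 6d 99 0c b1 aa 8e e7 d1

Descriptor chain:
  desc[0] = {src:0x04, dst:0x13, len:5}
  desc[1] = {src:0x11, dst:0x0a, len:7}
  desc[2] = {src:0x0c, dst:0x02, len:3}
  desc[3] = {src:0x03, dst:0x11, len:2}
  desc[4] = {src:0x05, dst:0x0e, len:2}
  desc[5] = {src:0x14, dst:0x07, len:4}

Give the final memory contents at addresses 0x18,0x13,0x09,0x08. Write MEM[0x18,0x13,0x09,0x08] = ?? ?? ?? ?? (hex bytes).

MEM[0x18,0x13,0x09,0x08] = 6d 6f 98 60

[0] 0x04->0x13 len=5 : 6f 53 60 98 61
[1] 0x11->0x0a len=7 : db ee 6f 53 60 98 61
[2] 0x0c->0x02 len=3 : 6f 53 60
[3] 0x03->0x11 len=2 : 53 60
[4] 0x05->0x0e len=2 : 53 60
[5] 0x14->0x07 len=4 : 53 60 98 61
query mem[0x18]=0x6d, mem[0x13]=0x6f, mem[0x09]=0x98, mem[0x08]=0x60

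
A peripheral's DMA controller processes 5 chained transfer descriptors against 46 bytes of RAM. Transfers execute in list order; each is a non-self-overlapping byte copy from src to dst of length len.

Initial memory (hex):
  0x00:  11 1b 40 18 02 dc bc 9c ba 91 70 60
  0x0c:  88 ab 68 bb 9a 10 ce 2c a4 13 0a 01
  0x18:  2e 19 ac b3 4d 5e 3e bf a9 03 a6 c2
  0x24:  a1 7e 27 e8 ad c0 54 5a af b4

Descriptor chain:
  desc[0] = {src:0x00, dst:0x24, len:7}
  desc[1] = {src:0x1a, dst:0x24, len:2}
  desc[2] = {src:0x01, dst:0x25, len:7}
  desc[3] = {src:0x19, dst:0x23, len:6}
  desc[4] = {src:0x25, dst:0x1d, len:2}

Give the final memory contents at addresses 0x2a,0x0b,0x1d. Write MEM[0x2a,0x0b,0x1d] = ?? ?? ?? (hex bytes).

MEM[0x2a,0x0b,0x1d] = bc 60 b3

D0: mem[0x24..0x2a] <- [11 1b 40 18 02 dc bc]
D1: mem[0x24..0x25] <- [ac b3]
D2: mem[0x25..0x2b] <- [1b 40 18 02 dc bc 9c]
D3: mem[0x23..0x28] <- [19 ac b3 4d 5e 3e]
D4: mem[0x1d..0x1e] <- [b3 4d]
query mem[0x2a]=0xbc, mem[0x0b]=0x60, mem[0x1d]=0xb3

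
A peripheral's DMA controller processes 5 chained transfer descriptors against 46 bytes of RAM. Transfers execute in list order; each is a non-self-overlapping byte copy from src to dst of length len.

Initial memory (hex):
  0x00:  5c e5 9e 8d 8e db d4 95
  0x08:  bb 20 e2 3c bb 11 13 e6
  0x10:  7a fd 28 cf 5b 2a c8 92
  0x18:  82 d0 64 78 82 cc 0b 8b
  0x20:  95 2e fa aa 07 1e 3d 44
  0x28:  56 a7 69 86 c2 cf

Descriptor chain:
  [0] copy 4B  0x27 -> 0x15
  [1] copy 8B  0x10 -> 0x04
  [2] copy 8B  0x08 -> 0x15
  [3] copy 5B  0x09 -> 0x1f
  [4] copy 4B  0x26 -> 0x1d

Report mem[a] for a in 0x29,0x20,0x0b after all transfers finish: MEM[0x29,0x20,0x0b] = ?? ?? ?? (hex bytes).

#0 dst[0x15+4] := {0x44,0x56,0xa7,0x69}
#1 dst[0x04+8] := {0x7a,0xfd,0x28,0xcf,0x5b,0x44,0x56,0xa7}
#2 dst[0x15+8] := {0x5b,0x44,0x56,0xa7,0xbb,0x11,0x13,0xe6}
#3 dst[0x1f+5] := {0x44,0x56,0xa7,0xbb,0x11}
#4 dst[0x1d+4] := {0x3d,0x44,0x56,0xa7}
query mem[0x29]=0xa7, mem[0x20]=0xa7, mem[0x0b]=0xa7

MEM[0x29,0x20,0x0b] = a7 a7 a7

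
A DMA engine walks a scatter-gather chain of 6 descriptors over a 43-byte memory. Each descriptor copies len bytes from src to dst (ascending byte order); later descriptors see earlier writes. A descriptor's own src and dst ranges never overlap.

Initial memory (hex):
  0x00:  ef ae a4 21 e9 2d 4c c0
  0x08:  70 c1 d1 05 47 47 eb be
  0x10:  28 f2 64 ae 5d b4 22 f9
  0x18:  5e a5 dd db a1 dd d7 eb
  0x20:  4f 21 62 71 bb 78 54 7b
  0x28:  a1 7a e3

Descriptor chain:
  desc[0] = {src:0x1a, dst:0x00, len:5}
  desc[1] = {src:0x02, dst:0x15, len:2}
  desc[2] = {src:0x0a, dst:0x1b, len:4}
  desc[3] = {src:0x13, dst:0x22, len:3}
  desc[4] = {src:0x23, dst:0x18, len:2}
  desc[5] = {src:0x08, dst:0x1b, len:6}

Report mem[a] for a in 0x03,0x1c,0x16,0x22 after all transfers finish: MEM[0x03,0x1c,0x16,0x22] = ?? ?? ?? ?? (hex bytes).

  after D0: wrote 5B at 0x00 = dddba1ddd7
  after D1: wrote 2B at 0x15 = a1dd
  after D2: wrote 4B at 0x1b = d1054747
  after D3: wrote 3B at 0x22 = ae5da1
  after D4: wrote 2B at 0x18 = 5da1
  after D5: wrote 6B at 0x1b = 70c1d1054747
query mem[0x03]=0xdd, mem[0x1c]=0xc1, mem[0x16]=0xdd, mem[0x22]=0xae

MEM[0x03,0x1c,0x16,0x22] = dd c1 dd ae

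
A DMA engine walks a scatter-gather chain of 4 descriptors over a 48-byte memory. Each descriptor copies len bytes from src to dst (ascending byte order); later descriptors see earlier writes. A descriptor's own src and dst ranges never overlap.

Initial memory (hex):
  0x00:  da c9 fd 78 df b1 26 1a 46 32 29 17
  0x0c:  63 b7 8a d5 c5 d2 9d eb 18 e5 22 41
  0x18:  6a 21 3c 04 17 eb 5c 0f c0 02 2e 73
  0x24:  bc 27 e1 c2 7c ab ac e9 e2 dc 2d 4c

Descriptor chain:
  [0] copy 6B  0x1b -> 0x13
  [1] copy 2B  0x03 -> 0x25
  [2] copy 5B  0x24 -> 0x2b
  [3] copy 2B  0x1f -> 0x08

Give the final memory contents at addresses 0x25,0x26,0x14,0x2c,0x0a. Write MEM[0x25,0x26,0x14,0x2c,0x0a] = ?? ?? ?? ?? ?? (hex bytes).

MEM[0x25,0x26,0x14,0x2c,0x0a] = 78 df 17 78 29

[0] 0x1b->0x13 len=6 : 04 17 eb 5c 0f c0
[1] 0x03->0x25 len=2 : 78 df
[2] 0x24->0x2b len=5 : bc 78 df c2 7c
[3] 0x1f->0x08 len=2 : 0f c0
query mem[0x25]=0x78, mem[0x26]=0xdf, mem[0x14]=0x17, mem[0x2c]=0x78, mem[0x0a]=0x29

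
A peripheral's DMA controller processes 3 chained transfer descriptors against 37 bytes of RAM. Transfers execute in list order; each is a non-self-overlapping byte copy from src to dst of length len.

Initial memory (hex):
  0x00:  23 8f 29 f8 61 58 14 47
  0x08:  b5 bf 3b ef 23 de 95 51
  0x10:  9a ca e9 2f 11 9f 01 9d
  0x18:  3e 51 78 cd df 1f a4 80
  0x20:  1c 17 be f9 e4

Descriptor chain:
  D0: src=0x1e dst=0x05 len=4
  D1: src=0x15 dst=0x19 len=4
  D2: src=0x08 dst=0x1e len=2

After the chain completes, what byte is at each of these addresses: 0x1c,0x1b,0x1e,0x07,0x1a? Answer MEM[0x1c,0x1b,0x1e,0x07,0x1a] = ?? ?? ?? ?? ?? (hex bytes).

#0 dst[0x05+4] := {0xa4,0x80,0x1c,0x17}
#1 dst[0x19+4] := {0x9f,0x01,0x9d,0x3e}
#2 dst[0x1e+2] := {0x17,0xbf}
query mem[0x1c]=0x3e, mem[0x1b]=0x9d, mem[0x1e]=0x17, mem[0x07]=0x1c, mem[0x1a]=0x01

MEM[0x1c,0x1b,0x1e,0x07,0x1a] = 3e 9d 17 1c 01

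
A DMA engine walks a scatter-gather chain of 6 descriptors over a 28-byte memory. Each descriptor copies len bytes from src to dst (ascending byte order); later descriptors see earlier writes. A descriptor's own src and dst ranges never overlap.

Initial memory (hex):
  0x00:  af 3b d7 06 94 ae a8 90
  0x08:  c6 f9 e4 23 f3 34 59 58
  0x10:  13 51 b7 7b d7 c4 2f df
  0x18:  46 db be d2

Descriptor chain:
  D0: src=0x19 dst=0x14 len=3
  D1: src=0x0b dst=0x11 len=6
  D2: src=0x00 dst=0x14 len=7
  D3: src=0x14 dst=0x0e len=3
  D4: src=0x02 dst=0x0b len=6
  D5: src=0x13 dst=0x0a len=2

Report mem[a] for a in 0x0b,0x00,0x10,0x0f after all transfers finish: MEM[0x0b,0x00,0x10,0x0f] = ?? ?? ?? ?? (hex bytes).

MEM[0x0b,0x00,0x10,0x0f] = af af 90 a8

  after D0: wrote 3B at 0x14 = dbbed2
  after D1: wrote 6B at 0x11 = 23f334595813
  after D2: wrote 7B at 0x14 = af3bd70694aea8
  after D3: wrote 3B at 0x0e = af3bd7
  after D4: wrote 6B at 0x0b = d70694aea890
  after D5: wrote 2B at 0x0a = 34af
query mem[0x0b]=0xaf, mem[0x00]=0xaf, mem[0x10]=0x90, mem[0x0f]=0xa8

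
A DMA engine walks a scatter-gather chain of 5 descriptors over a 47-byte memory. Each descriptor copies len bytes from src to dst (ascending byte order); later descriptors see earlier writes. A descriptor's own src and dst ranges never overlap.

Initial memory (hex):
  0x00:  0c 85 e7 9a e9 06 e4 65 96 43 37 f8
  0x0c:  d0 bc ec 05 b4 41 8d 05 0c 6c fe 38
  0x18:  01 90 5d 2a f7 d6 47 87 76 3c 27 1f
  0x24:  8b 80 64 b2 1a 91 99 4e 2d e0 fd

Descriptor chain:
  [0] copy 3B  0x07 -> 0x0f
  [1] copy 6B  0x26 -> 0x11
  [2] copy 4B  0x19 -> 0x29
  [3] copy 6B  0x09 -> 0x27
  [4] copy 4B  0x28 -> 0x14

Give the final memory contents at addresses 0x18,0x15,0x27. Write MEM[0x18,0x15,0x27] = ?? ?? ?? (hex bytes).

MEM[0x18,0x15,0x27] = 01 f8 43

[0] 0x07->0x0f len=3 : 65 96 43
[1] 0x26->0x11 len=6 : 64 b2 1a 91 99 4e
[2] 0x19->0x29 len=4 : 90 5d 2a f7
[3] 0x09->0x27 len=6 : 43 37 f8 d0 bc ec
[4] 0x28->0x14 len=4 : 37 f8 d0 bc
query mem[0x18]=0x01, mem[0x15]=0xf8, mem[0x27]=0x43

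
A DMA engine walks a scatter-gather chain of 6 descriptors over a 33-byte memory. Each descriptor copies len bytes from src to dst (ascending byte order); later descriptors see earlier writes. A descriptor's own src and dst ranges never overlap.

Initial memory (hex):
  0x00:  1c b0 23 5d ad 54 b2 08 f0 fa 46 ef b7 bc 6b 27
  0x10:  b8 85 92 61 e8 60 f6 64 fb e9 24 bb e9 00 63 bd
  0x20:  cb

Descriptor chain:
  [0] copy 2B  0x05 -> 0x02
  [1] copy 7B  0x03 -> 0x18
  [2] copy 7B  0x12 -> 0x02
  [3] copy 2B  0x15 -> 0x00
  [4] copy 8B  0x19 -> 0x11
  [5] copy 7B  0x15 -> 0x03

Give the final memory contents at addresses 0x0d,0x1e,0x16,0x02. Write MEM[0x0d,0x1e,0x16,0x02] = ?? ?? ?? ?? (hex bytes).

MEM[0x0d,0x1e,0x16,0x02] = bc fa fa 92

D0: mem[0x02..0x03] <- [54 b2]
D1: mem[0x18..0x1e] <- [b2 ad 54 b2 08 f0 fa]
D2: mem[0x02..0x08] <- [92 61 e8 60 f6 64 b2]
D3: mem[0x00..0x01] <- [60 f6]
D4: mem[0x11..0x18] <- [ad 54 b2 08 f0 fa bd cb]
D5: mem[0x03..0x09] <- [f0 fa bd cb ad 54 b2]
query mem[0x0d]=0xbc, mem[0x1e]=0xfa, mem[0x16]=0xfa, mem[0x02]=0x92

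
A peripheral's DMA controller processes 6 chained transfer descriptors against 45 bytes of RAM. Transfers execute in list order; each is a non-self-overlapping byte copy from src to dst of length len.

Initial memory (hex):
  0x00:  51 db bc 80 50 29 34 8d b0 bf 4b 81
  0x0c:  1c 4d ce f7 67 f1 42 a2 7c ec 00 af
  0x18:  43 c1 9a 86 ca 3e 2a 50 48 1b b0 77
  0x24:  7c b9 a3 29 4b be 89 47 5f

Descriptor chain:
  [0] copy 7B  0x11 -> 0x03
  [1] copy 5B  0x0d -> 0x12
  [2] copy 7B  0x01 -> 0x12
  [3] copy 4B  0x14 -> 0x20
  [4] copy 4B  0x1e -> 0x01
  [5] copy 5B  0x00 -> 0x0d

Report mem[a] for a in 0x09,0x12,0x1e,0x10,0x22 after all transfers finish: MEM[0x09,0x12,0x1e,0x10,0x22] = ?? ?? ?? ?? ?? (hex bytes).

  after D0: wrote 7B at 0x03 = f142a27cec00af
  after D1: wrote 5B at 0x12 = 4dcef767f1
  after D2: wrote 7B at 0x12 = dbbcf142a27cec
  after D3: wrote 4B at 0x20 = f142a27c
  after D4: wrote 4B at 0x01 = 2a50f142
  after D5: wrote 5B at 0x0d = 512a50f142
query mem[0x09]=0xaf, mem[0x12]=0xdb, mem[0x1e]=0x2a, mem[0x10]=0xf1, mem[0x22]=0xa2

MEM[0x09,0x12,0x1e,0x10,0x22] = af db 2a f1 a2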